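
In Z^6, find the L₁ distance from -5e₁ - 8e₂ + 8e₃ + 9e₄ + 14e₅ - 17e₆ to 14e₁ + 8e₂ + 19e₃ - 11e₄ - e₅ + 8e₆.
106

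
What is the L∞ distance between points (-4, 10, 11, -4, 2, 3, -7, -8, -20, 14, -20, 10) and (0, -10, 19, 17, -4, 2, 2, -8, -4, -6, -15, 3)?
21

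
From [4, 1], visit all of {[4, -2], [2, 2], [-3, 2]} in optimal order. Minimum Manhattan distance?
14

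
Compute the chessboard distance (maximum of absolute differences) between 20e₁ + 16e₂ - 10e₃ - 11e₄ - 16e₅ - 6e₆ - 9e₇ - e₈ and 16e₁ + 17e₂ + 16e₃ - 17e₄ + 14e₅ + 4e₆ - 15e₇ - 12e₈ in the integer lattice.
30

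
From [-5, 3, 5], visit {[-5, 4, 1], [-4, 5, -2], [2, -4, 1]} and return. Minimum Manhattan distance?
46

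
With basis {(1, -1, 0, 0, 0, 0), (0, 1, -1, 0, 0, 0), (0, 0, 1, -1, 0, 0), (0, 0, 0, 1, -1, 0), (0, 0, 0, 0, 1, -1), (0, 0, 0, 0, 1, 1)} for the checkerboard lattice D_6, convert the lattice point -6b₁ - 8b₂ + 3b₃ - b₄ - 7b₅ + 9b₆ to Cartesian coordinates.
(-6, -2, 11, -4, 3, 16)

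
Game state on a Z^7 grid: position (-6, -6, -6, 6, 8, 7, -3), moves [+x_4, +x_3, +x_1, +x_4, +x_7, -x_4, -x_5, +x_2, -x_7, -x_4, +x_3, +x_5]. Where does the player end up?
(-5, -5, -4, 6, 8, 7, -3)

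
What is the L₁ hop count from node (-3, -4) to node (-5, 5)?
11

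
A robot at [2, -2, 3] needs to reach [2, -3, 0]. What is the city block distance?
4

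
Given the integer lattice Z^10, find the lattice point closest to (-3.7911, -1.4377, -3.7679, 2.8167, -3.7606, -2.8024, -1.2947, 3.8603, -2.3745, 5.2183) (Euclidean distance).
(-4, -1, -4, 3, -4, -3, -1, 4, -2, 5)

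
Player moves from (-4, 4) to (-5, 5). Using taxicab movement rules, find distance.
2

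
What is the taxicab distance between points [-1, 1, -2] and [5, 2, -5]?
10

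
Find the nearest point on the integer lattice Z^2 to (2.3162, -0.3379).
(2, 0)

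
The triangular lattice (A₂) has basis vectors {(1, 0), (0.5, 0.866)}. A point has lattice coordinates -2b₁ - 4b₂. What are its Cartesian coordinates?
(-4, -3.464)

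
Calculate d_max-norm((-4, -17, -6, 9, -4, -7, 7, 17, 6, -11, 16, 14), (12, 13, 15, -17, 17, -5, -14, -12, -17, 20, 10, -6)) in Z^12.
31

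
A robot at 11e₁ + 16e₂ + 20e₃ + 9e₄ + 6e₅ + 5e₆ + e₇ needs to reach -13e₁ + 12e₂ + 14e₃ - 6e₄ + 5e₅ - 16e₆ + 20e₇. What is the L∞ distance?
24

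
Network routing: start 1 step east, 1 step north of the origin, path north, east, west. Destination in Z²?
(1, 2)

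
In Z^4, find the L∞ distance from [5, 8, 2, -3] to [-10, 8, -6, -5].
15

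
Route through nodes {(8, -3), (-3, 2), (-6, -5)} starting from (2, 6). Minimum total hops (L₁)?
35
(one optimal route: (2, 6) → (-3, 2) → (-6, -5) → (8, -3))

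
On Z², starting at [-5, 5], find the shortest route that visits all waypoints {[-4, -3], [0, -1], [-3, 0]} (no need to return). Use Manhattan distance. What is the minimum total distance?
17
(one optimal route: (-5, 5) → (-4, -3) → (-3, 0) → (0, -1))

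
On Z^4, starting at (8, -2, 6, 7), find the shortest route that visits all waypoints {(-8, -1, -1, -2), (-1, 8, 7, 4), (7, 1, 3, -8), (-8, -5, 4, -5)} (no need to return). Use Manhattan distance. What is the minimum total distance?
89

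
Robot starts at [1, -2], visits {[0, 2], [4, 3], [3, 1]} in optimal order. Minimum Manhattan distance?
12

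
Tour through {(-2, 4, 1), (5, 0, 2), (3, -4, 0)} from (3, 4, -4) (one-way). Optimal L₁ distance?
30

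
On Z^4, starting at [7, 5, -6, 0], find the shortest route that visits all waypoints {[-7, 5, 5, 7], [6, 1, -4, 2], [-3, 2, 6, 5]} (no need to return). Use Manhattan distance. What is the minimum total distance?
42
(one optimal route: (7, 5, -6, 0) → (6, 1, -4, 2) → (-3, 2, 6, 5) → (-7, 5, 5, 7))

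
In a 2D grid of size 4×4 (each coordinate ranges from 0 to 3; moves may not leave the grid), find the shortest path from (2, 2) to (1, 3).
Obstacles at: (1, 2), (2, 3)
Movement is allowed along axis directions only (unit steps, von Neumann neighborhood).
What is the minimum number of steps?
6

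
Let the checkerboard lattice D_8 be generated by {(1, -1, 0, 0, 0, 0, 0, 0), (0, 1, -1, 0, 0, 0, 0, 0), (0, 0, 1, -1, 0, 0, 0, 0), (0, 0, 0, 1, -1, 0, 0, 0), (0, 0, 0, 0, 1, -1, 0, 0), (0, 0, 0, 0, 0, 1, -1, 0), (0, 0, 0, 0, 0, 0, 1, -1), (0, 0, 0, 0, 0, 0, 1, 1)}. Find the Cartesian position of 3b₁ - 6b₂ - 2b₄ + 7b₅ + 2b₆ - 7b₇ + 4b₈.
(3, -9, 6, -2, 9, -5, -5, 11)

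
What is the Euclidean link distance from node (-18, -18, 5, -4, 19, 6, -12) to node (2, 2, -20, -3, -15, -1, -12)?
51.2933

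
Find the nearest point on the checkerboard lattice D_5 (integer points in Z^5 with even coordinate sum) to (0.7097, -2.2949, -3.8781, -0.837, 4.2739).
(1, -2, -4, -1, 4)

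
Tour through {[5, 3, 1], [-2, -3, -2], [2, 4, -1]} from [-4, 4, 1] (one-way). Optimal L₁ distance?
28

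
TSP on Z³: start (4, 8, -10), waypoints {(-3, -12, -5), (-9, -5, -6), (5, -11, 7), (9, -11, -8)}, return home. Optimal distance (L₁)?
110
(one optimal route: (4, 8, -10) → (-9, -5, -6) → (-3, -12, -5) → (5, -11, 7) → (9, -11, -8) → (4, 8, -10))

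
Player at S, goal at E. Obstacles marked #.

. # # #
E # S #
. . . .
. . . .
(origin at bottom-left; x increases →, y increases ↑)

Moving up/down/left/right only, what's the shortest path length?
4
(one shortest path: (2, 2) → (2, 1) → (1, 1) → (0, 1) → (0, 2))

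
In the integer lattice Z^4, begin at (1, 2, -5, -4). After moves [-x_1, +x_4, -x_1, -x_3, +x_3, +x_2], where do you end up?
(-1, 3, -5, -3)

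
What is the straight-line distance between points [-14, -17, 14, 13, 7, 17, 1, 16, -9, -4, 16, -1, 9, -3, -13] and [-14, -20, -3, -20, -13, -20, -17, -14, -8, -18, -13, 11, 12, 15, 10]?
80.1499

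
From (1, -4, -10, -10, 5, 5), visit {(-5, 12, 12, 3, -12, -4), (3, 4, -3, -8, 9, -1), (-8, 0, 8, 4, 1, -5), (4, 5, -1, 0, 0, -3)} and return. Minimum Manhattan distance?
190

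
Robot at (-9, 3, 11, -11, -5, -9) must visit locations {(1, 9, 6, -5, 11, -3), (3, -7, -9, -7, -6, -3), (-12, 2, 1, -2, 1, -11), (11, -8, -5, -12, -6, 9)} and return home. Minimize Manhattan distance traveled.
226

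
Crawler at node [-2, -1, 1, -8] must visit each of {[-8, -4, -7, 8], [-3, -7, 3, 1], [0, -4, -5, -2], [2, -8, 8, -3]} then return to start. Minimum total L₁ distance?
100
(one optimal route: (-2, -1, 1, -8) → (0, -4, -5, -2) → (-8, -4, -7, 8) → (-3, -7, 3, 1) → (2, -8, 8, -3) → (-2, -1, 1, -8))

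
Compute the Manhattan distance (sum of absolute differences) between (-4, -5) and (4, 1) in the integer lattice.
14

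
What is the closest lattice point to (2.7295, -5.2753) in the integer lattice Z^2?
(3, -5)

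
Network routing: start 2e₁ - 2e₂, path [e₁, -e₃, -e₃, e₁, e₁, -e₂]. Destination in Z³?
(5, -3, -2)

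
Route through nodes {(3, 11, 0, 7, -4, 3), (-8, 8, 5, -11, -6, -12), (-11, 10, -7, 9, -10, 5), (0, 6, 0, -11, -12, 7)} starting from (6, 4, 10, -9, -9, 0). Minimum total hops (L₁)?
150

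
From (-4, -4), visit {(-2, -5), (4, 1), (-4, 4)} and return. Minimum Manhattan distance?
34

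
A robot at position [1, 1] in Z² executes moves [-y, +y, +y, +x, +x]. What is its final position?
(3, 2)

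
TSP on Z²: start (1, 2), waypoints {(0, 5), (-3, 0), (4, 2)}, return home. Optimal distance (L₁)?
24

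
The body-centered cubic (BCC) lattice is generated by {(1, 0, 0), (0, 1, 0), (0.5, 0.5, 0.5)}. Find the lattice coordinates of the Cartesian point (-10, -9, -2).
-8b₁ - 7b₂ - 4b₃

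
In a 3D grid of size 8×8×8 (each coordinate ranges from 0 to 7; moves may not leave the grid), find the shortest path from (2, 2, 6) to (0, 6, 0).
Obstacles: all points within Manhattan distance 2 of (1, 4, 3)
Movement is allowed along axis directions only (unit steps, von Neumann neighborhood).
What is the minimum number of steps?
12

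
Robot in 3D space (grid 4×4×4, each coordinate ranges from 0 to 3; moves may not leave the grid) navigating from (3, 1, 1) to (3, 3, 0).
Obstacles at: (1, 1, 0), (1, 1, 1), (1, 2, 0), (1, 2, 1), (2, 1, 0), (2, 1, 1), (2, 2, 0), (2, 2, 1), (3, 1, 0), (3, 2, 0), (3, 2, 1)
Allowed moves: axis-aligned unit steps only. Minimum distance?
5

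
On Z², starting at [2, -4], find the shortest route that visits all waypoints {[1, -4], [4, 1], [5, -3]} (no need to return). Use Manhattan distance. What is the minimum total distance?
11
(one optimal route: (2, -4) → (1, -4) → (5, -3) → (4, 1))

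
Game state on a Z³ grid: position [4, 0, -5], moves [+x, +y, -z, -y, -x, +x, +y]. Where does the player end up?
(5, 1, -6)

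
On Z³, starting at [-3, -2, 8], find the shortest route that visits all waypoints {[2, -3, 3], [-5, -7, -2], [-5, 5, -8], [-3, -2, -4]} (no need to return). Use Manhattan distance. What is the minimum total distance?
49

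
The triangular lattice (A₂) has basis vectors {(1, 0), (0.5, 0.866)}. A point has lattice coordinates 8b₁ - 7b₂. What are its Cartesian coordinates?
(4.5, -6.062)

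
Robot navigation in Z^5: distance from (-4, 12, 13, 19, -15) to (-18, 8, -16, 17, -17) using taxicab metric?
51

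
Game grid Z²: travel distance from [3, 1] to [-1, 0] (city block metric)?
5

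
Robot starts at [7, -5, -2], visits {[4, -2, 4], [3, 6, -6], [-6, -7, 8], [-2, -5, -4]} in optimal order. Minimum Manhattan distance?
67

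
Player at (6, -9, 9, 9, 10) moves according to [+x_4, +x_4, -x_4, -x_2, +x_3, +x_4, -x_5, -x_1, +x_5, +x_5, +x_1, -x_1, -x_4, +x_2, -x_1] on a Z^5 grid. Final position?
(4, -9, 10, 10, 11)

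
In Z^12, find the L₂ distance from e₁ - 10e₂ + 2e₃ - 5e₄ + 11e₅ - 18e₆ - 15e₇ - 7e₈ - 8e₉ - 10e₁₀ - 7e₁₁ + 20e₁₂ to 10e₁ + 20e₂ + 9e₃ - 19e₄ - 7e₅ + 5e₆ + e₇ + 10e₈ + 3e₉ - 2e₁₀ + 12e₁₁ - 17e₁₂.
67.3721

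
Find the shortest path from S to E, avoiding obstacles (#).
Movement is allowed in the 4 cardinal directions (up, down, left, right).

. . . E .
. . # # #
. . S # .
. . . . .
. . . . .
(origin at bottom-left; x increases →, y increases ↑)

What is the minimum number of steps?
5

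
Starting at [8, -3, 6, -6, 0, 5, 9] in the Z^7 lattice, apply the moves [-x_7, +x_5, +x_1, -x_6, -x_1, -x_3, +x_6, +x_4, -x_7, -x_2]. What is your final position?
(8, -4, 5, -5, 1, 5, 7)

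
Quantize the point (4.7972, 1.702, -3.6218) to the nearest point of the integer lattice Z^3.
(5, 2, -4)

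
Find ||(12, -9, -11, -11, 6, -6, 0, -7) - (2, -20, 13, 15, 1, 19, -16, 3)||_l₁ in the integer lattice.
127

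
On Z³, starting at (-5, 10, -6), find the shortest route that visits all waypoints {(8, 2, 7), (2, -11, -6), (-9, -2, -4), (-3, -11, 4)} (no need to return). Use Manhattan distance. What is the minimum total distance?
82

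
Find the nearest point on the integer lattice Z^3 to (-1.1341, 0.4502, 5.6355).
(-1, 0, 6)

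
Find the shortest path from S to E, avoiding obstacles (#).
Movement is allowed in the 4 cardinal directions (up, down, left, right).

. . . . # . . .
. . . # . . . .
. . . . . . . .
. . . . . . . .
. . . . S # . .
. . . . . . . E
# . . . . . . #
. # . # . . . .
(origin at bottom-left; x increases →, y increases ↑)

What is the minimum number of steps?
4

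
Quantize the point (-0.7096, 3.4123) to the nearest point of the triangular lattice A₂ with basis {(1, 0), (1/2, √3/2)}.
(-1, 3.464)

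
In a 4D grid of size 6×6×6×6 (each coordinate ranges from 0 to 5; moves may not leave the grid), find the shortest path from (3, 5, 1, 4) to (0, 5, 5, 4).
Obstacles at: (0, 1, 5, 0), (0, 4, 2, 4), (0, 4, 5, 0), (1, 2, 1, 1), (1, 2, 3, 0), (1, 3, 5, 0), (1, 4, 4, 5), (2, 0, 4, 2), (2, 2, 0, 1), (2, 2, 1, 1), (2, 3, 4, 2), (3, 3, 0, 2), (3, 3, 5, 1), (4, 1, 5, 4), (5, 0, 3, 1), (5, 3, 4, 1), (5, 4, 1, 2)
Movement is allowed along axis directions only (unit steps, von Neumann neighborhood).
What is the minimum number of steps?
7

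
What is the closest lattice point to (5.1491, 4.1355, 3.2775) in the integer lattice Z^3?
(5, 4, 3)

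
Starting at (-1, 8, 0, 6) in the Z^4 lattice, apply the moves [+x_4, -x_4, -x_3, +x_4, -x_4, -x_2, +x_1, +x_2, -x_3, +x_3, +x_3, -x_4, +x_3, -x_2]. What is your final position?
(0, 7, 1, 5)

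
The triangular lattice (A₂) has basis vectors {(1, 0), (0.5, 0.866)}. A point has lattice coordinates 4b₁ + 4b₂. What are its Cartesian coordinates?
(6, 3.464)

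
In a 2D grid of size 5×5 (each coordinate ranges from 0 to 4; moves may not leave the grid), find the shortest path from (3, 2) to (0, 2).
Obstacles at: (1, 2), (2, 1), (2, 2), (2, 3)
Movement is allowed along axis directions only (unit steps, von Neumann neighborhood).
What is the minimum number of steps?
7
(one shortest path: (3, 2) → (3, 1) → (3, 0) → (2, 0) → (1, 0) → (0, 0) → (0, 1) → (0, 2))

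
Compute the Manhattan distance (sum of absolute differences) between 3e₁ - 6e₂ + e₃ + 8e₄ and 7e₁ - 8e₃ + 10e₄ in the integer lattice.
21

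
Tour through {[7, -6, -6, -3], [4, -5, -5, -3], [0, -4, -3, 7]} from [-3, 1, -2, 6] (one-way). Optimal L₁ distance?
32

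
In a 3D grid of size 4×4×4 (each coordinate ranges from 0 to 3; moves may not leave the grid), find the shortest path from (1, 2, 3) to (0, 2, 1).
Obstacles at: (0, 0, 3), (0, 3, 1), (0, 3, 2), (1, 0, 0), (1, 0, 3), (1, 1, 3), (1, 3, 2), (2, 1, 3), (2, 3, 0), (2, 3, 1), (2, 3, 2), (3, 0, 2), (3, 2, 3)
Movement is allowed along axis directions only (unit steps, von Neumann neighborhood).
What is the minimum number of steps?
3
(one shortest path: (1, 2, 3) → (0, 2, 3) → (0, 2, 2) → (0, 2, 1))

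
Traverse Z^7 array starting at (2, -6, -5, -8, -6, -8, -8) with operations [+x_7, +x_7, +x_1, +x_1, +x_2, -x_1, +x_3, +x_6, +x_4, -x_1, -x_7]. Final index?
(2, -5, -4, -7, -6, -7, -7)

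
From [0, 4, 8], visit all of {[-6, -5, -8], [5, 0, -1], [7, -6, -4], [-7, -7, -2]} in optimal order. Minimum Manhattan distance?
55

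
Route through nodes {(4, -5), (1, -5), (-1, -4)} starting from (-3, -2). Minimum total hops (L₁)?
10
(one optimal route: (-3, -2) → (-1, -4) → (1, -5) → (4, -5))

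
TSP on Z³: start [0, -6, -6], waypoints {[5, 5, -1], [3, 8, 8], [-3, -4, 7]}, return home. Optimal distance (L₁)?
72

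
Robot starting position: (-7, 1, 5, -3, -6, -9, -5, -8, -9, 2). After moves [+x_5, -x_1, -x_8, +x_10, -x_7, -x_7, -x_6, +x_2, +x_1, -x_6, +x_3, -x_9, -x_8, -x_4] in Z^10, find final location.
(-7, 2, 6, -4, -5, -11, -7, -10, -10, 3)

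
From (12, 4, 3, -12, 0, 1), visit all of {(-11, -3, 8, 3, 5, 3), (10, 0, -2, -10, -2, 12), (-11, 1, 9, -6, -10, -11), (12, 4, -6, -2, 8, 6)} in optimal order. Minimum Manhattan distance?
158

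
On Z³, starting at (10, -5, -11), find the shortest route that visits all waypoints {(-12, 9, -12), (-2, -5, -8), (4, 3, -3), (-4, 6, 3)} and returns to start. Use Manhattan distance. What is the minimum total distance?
108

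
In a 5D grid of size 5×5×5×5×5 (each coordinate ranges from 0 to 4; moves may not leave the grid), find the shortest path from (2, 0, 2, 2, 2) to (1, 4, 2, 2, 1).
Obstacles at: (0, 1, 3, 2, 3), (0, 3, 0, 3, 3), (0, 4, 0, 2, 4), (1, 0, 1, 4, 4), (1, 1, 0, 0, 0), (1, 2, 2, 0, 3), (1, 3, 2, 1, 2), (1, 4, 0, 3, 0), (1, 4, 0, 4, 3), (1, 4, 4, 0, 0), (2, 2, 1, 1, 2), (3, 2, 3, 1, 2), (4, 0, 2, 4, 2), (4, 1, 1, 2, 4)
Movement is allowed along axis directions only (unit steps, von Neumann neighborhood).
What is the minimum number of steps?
6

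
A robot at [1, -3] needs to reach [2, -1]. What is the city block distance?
3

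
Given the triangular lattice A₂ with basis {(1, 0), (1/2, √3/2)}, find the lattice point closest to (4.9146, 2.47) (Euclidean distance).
(4.5, 2.598)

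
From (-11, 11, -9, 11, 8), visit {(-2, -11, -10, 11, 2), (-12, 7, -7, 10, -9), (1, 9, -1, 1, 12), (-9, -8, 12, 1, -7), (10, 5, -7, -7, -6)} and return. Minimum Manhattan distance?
260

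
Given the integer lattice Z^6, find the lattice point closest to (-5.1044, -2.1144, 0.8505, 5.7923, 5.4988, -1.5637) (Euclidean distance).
(-5, -2, 1, 6, 5, -2)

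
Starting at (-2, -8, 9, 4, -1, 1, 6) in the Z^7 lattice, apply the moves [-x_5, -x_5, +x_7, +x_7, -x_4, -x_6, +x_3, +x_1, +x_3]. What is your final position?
(-1, -8, 11, 3, -3, 0, 8)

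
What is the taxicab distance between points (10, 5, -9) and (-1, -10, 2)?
37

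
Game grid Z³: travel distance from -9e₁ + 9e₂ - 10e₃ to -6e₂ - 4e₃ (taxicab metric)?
30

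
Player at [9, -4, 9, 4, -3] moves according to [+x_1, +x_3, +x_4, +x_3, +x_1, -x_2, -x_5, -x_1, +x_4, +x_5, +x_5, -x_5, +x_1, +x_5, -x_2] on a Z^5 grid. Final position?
(11, -6, 11, 6, -2)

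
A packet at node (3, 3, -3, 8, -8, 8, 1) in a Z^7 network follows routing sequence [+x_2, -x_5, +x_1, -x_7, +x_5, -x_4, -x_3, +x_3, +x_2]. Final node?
(4, 5, -3, 7, -8, 8, 0)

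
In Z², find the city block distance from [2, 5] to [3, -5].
11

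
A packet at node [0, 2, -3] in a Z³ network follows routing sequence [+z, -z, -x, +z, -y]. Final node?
(-1, 1, -2)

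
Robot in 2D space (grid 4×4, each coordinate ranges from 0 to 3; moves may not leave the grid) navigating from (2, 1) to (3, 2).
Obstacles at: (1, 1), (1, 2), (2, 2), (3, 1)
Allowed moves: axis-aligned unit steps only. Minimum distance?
10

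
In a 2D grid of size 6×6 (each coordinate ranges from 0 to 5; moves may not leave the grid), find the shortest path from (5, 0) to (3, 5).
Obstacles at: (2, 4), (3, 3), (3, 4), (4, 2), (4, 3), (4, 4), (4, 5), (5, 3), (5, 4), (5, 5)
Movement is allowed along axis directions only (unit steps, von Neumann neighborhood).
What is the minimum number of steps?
11
(one shortest path: (5, 0) → (4, 0) → (3, 0) → (2, 0) → (1, 0) → (1, 1) → (1, 2) → (1, 3) → (1, 4) → (1, 5) → (2, 5) → (3, 5))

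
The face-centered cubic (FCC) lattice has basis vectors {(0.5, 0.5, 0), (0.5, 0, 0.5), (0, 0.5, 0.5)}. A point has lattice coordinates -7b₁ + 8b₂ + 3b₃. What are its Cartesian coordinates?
(0.5, -2, 5.5)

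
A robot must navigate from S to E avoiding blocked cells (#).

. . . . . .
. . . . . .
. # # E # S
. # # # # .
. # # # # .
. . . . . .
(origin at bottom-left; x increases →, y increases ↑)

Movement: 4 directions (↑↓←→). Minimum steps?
4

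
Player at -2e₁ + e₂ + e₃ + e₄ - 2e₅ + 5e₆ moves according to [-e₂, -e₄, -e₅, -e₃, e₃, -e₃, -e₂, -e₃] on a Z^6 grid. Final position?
(-2, -1, -1, 0, -3, 5)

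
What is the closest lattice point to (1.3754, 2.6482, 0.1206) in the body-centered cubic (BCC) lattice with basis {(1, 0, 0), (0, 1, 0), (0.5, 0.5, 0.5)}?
(1.5, 2.5, 0.5)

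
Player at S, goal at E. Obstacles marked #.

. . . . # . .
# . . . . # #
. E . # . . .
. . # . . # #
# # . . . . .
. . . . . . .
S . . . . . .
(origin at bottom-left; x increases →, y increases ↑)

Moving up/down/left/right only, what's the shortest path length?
13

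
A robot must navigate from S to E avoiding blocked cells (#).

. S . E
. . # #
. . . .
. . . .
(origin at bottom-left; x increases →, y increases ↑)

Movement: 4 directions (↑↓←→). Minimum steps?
2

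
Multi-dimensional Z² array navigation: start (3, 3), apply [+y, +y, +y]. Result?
(3, 6)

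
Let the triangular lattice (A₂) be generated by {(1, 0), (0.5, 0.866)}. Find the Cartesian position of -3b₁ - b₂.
(-3.5, -0.866)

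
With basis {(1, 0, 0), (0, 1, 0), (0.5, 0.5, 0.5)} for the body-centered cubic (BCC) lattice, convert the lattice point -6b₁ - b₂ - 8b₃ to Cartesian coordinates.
(-10, -5, -4)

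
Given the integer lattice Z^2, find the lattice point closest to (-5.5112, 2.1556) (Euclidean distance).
(-6, 2)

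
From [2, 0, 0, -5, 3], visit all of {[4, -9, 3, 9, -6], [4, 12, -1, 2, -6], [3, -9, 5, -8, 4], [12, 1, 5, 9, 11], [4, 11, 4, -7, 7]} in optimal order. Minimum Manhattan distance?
142
(one optimal route: (2, 0, 0, -5, 3) → (3, -9, 5, -8, 4) → (4, 11, 4, -7, 7) → (4, 12, -1, 2, -6) → (4, -9, 3, 9, -6) → (12, 1, 5, 9, 11))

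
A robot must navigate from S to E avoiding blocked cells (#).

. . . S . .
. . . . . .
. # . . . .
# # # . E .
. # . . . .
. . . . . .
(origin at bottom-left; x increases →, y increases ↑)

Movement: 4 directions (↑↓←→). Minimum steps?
4
(one shortest path: (3, 5) → (4, 5) → (4, 4) → (4, 3) → (4, 2))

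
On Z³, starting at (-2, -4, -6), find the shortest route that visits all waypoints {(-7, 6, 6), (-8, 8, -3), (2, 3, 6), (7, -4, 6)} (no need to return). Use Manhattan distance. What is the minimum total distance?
57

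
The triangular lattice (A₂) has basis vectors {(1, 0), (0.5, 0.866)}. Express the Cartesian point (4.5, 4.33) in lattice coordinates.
2b₁ + 5b₂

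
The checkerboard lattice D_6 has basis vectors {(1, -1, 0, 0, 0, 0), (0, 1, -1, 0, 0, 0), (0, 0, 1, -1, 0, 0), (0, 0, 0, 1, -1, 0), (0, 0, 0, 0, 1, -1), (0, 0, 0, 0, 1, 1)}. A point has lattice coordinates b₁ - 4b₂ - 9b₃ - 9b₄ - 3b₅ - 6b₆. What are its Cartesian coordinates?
(1, -5, -5, 0, 0, -3)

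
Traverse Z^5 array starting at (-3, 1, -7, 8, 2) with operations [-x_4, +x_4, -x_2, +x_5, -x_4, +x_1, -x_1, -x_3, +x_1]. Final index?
(-2, 0, -8, 7, 3)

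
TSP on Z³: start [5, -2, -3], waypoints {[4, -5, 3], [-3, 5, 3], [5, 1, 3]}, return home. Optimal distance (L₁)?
48
(one optimal route: (5, -2, -3) → (4, -5, 3) → (-3, 5, 3) → (5, 1, 3) → (5, -2, -3))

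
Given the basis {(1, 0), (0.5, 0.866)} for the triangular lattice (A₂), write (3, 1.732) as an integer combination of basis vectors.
2b₁ + 2b₂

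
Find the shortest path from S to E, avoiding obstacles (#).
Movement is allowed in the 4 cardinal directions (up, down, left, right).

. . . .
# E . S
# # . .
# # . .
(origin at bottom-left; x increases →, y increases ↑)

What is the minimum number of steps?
2
(one shortest path: (3, 2) → (2, 2) → (1, 2))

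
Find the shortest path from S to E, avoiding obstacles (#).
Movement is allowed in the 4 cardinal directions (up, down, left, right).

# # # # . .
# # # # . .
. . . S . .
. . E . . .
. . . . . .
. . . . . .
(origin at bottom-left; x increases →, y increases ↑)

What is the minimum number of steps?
2
(one shortest path: (3, 3) → (2, 3) → (2, 2))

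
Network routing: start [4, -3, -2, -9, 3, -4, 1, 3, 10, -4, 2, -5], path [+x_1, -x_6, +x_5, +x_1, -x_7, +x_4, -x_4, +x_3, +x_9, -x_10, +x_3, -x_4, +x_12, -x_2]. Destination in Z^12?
(6, -4, 0, -10, 4, -5, 0, 3, 11, -5, 2, -4)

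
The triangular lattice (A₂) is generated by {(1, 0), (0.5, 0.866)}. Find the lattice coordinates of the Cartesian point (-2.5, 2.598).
-4b₁ + 3b₂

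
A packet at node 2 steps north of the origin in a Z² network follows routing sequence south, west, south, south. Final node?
(-1, -1)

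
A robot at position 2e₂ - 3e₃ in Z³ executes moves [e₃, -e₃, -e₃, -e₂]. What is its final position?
(0, 1, -4)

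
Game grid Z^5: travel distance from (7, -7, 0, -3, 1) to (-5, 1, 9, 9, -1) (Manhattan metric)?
43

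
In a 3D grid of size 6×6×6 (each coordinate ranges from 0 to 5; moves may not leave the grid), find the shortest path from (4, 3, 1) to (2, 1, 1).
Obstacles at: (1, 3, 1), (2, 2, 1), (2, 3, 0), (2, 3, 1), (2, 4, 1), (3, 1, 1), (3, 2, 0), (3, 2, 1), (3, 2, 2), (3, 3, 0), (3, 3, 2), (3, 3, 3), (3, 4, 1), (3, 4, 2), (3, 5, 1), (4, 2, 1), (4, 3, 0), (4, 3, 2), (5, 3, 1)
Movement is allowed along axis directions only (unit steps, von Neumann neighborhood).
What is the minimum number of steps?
10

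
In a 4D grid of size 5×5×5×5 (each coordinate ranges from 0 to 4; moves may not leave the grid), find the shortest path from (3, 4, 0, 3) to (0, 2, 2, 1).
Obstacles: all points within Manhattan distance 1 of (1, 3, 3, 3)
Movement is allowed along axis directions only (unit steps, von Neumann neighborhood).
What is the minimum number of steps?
9
(one shortest path: (3, 4, 0, 3) → (2, 4, 0, 3) → (1, 4, 0, 3) → (0, 4, 0, 3) → (0, 3, 0, 3) → (0, 2, 0, 3) → (0, 2, 1, 3) → (0, 2, 2, 3) → (0, 2, 2, 2) → (0, 2, 2, 1))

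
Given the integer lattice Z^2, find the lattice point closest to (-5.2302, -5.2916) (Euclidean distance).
(-5, -5)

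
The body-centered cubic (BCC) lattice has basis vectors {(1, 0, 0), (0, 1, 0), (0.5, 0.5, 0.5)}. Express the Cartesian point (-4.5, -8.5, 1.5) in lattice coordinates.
-6b₁ - 10b₂ + 3b₃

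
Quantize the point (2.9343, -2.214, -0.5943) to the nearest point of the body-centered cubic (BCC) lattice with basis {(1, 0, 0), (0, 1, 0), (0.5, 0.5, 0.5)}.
(3, -2, -1)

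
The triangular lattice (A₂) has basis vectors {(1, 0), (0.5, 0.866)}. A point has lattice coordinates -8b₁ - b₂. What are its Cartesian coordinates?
(-8.5, -0.866)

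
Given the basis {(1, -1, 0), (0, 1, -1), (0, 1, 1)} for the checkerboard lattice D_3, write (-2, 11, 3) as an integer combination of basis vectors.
-2b₁ + 3b₂ + 6b₃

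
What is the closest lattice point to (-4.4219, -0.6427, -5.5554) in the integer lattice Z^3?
(-4, -1, -6)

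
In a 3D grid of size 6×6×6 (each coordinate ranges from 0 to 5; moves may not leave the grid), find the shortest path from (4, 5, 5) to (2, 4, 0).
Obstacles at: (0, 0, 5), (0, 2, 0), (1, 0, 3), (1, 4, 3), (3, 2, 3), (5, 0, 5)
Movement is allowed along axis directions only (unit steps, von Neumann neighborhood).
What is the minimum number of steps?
8
(one shortest path: (4, 5, 5) → (3, 5, 5) → (2, 5, 5) → (2, 4, 5) → (2, 4, 4) → (2, 4, 3) → (2, 4, 2) → (2, 4, 1) → (2, 4, 0))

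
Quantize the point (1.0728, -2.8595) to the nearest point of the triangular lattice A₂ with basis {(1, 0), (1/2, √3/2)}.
(1.5, -2.598)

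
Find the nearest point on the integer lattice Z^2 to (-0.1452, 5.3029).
(0, 5)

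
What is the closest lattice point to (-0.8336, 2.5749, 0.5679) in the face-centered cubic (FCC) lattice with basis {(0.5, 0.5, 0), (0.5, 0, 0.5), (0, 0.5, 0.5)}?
(-1, 2.5, 0.5)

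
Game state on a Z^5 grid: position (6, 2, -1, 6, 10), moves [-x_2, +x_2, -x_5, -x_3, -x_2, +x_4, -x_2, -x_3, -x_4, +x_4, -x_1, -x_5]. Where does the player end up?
(5, 0, -3, 7, 8)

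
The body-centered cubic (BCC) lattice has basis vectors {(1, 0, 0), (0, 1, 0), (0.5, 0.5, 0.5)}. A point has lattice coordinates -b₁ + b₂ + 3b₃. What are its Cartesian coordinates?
(0.5, 2.5, 1.5)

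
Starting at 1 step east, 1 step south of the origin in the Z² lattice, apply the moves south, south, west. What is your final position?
(0, -3)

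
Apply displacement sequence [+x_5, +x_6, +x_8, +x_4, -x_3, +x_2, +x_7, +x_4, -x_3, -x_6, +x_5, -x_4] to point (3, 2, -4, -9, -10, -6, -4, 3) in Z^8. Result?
(3, 3, -6, -8, -8, -6, -3, 4)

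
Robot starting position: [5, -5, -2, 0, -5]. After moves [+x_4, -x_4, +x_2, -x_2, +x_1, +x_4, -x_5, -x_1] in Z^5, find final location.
(5, -5, -2, 1, -6)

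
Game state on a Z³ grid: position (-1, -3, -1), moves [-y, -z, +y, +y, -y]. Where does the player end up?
(-1, -3, -2)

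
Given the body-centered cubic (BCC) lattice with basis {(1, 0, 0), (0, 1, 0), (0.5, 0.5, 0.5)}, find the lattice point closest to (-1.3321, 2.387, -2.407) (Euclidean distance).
(-1.5, 2.5, -2.5)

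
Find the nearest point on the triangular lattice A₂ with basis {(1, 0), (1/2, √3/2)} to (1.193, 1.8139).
(1, 1.732)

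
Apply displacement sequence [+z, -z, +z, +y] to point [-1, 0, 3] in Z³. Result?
(-1, 1, 4)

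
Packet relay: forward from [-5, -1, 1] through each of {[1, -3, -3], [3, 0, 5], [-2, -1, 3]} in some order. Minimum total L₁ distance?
26
(one optimal route: (-5, -1, 1) → (-2, -1, 3) → (3, 0, 5) → (1, -3, -3))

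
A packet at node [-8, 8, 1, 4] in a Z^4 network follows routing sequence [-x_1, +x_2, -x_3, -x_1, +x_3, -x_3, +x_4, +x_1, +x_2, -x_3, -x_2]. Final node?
(-9, 9, -1, 5)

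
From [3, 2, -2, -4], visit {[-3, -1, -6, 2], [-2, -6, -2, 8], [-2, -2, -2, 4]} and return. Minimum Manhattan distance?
60
(one optimal route: (3, 2, -2, -4) → (-3, -1, -6, 2) → (-2, -6, -2, 8) → (-2, -2, -2, 4) → (3, 2, -2, -4))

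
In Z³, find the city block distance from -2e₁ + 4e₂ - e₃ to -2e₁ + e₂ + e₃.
5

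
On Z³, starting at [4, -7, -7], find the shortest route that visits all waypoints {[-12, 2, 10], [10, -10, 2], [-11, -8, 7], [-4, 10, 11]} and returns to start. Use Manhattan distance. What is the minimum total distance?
120
(one optimal route: (4, -7, -7) → (10, -10, 2) → (-11, -8, 7) → (-12, 2, 10) → (-4, 10, 11) → (4, -7, -7))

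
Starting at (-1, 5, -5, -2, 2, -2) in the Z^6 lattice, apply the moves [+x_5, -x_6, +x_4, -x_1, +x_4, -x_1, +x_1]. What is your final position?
(-2, 5, -5, 0, 3, -3)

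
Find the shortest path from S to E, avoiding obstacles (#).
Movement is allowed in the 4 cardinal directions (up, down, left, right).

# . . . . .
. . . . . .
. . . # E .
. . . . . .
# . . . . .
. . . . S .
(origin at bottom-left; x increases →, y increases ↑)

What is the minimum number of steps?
3
(one shortest path: (4, 0) → (4, 1) → (4, 2) → (4, 3))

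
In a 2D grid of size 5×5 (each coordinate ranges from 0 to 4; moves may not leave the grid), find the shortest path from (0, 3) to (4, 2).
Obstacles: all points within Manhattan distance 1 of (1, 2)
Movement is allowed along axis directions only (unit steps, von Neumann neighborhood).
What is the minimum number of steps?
7
(one shortest path: (0, 3) → (0, 4) → (1, 4) → (2, 4) → (3, 4) → (4, 4) → (4, 3) → (4, 2))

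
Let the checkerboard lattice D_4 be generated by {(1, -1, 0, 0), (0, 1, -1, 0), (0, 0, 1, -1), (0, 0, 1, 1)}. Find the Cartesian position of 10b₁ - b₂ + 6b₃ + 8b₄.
(10, -11, 15, 2)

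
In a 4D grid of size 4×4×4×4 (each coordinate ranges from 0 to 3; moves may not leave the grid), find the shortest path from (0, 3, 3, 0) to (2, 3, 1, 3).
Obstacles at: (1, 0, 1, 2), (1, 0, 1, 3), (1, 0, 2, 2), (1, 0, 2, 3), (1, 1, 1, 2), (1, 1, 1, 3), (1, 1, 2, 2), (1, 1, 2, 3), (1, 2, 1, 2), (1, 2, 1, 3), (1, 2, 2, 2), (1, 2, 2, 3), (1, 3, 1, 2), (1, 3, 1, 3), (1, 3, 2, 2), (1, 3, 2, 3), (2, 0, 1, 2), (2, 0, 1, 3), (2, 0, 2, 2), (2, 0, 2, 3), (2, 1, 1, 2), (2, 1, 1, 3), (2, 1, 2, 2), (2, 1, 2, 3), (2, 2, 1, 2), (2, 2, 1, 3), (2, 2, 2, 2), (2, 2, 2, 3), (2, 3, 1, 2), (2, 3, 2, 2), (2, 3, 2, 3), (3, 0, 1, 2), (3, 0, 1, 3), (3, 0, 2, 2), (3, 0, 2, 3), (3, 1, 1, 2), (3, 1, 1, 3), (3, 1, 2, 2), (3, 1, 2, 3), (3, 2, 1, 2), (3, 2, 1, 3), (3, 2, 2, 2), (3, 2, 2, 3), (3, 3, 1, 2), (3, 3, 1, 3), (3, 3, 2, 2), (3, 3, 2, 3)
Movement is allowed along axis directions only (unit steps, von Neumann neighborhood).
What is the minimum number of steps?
9
(one shortest path: (0, 3, 3, 0) → (1, 3, 3, 0) → (2, 3, 3, 0) → (2, 3, 2, 0) → (2, 3, 1, 0) → (2, 3, 0, 0) → (2, 3, 0, 1) → (2, 3, 0, 2) → (2, 3, 0, 3) → (2, 3, 1, 3))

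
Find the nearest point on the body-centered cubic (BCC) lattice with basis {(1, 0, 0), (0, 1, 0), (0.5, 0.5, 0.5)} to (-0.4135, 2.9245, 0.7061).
(-0.5, 2.5, 0.5)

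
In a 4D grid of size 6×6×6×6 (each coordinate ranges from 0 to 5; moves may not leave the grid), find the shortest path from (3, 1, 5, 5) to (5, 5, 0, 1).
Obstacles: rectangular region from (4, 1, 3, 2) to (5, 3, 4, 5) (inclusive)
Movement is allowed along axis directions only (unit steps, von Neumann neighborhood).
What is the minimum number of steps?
15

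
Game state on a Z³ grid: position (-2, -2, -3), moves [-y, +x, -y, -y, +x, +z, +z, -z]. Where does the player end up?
(0, -5, -2)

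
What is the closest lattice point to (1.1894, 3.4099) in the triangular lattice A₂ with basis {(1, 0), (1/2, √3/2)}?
(1, 3.464)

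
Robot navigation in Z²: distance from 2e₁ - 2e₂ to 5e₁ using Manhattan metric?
5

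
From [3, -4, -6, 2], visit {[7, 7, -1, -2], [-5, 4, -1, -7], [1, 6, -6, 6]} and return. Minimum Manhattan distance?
86
(one optimal route: (3, -4, -6, 2) → (7, 7, -1, -2) → (-5, 4, -1, -7) → (1, 6, -6, 6) → (3, -4, -6, 2))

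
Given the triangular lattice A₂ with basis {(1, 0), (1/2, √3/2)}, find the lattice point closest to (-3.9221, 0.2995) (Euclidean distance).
(-4, 0)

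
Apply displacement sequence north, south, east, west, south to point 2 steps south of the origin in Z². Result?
(0, -3)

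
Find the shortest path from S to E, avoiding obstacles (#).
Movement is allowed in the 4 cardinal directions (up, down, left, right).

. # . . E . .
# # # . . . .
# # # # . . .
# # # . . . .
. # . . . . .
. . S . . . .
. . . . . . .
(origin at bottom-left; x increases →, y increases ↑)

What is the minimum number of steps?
7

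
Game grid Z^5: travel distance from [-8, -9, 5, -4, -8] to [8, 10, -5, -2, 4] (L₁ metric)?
59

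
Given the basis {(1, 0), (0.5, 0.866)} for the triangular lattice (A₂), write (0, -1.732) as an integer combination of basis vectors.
b₁ - 2b₂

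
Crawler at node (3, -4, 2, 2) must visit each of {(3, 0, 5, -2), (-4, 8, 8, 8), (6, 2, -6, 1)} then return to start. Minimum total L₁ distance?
94
(one optimal route: (3, -4, 2, 2) → (3, 0, 5, -2) → (-4, 8, 8, 8) → (6, 2, -6, 1) → (3, -4, 2, 2))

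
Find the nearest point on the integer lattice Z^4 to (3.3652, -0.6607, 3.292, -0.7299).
(3, -1, 3, -1)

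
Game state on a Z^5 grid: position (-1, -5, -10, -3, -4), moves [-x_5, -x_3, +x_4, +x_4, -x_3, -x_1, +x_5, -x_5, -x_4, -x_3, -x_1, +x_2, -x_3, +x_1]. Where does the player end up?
(-2, -4, -14, -2, -5)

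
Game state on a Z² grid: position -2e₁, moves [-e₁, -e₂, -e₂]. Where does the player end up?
(-3, -2)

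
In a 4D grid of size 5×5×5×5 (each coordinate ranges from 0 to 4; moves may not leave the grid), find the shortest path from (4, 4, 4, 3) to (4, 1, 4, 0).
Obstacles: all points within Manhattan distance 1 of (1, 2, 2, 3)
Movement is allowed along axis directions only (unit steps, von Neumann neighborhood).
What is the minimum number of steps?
6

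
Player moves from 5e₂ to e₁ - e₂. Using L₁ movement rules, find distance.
7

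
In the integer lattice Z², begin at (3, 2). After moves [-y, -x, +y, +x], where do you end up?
(3, 2)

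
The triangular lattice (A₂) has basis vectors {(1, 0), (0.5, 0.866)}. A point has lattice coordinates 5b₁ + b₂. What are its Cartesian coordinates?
(5.5, 0.866)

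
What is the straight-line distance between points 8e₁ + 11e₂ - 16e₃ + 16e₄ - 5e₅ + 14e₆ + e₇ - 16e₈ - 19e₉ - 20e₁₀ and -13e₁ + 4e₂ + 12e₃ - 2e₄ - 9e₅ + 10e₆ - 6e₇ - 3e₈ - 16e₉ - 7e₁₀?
45.0111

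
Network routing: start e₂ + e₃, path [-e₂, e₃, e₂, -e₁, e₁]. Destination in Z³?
(0, 1, 2)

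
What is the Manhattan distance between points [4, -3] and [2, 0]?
5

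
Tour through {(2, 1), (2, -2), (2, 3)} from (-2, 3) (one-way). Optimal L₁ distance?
9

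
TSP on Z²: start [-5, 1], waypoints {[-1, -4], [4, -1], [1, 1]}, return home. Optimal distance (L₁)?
28
(one optimal route: (-5, 1) → (-1, -4) → (4, -1) → (1, 1) → (-5, 1))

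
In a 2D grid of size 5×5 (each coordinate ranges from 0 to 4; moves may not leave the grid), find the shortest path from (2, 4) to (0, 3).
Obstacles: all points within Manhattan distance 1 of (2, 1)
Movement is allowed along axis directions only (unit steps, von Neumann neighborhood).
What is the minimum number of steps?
3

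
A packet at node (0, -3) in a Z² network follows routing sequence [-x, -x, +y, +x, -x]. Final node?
(-2, -2)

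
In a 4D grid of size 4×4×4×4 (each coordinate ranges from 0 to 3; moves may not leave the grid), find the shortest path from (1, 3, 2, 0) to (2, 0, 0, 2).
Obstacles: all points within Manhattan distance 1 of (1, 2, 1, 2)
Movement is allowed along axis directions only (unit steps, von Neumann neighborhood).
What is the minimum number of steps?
8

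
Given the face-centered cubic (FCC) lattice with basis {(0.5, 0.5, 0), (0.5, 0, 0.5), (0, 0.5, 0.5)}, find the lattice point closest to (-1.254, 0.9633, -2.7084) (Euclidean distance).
(-1.5, 1, -2.5)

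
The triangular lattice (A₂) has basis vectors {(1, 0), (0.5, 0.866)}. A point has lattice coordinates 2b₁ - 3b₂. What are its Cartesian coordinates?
(0.5, -2.598)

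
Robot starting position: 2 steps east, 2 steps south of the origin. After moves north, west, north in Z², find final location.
(1, 0)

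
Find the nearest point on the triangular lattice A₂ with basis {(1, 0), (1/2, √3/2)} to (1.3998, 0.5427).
(1.5, 0.866)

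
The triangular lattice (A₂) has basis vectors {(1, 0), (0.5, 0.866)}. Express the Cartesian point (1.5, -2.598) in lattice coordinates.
3b₁ - 3b₂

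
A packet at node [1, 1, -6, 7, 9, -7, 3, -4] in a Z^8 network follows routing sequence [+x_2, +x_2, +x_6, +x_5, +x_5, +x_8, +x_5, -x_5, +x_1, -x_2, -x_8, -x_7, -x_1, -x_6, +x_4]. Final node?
(1, 2, -6, 8, 11, -7, 2, -4)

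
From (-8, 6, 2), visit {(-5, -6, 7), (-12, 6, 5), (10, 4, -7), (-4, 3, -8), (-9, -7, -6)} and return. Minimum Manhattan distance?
108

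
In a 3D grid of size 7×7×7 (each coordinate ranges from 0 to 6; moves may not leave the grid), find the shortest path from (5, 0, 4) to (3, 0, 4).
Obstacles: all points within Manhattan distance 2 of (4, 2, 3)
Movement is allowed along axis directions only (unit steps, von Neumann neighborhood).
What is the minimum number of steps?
2
(one shortest path: (5, 0, 4) → (4, 0, 4) → (3, 0, 4))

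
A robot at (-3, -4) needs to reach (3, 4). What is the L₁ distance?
14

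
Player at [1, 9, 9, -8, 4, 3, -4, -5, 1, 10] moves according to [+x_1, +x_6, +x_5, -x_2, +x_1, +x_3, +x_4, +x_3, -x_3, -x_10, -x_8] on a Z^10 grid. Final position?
(3, 8, 10, -7, 5, 4, -4, -6, 1, 9)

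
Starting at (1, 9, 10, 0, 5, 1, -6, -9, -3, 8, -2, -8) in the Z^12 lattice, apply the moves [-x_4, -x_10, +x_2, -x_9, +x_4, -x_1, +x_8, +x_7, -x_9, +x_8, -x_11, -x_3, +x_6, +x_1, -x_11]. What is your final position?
(1, 10, 9, 0, 5, 2, -5, -7, -5, 7, -4, -8)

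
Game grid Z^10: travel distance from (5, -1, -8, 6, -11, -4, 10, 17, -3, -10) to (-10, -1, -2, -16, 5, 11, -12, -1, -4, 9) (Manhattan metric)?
134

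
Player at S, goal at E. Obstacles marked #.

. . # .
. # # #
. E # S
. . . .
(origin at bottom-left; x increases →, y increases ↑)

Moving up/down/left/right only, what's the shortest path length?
4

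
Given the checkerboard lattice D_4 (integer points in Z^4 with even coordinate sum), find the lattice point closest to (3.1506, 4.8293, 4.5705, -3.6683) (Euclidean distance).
(3, 5, 4, -4)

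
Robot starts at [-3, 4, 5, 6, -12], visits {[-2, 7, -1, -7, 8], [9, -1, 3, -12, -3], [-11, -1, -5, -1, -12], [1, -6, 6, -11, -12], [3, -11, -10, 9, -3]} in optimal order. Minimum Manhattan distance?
192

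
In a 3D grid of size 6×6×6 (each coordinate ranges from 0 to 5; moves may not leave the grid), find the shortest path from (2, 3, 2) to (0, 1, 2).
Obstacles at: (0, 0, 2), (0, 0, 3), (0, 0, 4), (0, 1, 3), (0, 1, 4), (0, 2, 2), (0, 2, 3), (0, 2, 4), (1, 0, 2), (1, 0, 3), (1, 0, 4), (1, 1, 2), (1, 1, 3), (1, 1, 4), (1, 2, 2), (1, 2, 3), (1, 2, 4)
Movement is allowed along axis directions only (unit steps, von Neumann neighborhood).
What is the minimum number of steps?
6
(one shortest path: (2, 3, 2) → (1, 3, 2) → (0, 3, 2) → (0, 3, 1) → (0, 2, 1) → (0, 1, 1) → (0, 1, 2))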